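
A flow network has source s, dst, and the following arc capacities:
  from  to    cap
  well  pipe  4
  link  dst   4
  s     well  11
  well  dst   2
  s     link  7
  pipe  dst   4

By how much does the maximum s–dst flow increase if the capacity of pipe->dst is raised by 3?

0

Original max flow = 10.
Edge pipe->dst does not cross the min cut (source side {link, s, well}), so extra capacity there cannot help.
New max flow = 10. Increase = 0.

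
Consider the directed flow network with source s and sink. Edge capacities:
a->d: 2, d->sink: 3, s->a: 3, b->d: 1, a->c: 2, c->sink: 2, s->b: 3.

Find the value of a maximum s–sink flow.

4

Augment s->b->d->sink: bottleneck 1. Total 1.
Augment s->a->d->sink: bottleneck 2. Total 3.
Augment s->a->c->sink: bottleneck 1. Total 4.
No augmenting path remains in the residual graph.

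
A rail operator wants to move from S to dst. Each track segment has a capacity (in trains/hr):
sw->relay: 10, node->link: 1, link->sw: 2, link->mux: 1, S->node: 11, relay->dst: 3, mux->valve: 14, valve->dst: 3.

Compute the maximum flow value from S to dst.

Augment S->node->link->sw->relay->dst: bottleneck 1. Total 1.
No augmenting path remains in the residual graph.

1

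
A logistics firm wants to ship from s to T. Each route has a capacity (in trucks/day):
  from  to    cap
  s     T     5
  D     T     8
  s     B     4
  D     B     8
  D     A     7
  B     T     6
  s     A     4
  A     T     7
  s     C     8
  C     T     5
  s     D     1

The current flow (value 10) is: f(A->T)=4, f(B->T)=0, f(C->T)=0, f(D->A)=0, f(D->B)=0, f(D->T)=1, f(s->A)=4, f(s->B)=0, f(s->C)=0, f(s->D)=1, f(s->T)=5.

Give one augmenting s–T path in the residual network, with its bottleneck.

s->B->T, bottleneck 4

Residual along s->B->T: s->B: 4, B->T: 6.
Bottleneck = min = 4.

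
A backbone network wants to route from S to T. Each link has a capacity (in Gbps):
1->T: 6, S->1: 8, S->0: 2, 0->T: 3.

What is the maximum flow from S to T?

Augment S->0->T: bottleneck 2. Total 2.
Augment S->1->T: bottleneck 6. Total 8.
No augmenting path remains in the residual graph.

8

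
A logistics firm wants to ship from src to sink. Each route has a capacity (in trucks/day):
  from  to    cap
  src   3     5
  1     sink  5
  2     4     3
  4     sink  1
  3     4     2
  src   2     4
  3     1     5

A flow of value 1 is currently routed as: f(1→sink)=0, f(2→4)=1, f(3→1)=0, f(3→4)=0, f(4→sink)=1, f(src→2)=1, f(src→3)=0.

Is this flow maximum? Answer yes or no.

Residual path src→3→1→sink has bottleneck 5 > 0.
Pushing 5 along it raises the flow to 6, so the given flow is not maximum.

No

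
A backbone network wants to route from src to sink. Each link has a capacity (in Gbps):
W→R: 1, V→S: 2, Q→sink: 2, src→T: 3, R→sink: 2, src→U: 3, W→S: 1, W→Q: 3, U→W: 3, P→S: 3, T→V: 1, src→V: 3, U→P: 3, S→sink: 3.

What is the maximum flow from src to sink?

Augment src→V→S→sink: bottleneck 2. Total 2.
Augment src→U→P→S→sink: bottleneck 1. Total 3.
Augment src→U→W→R→sink: bottleneck 1. Total 4.
Augment src→U→W→Q→sink: bottleneck 1. Total 5.
No augmenting path remains in the residual graph.

5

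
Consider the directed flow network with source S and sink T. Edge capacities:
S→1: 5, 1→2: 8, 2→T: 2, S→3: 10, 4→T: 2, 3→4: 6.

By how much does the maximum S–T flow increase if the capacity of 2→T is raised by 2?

Original max flow = 4.
After raising cap(2→T), augmenting paths through that edge carry 2 more units.
New max flow = 6. Increase = 2.

2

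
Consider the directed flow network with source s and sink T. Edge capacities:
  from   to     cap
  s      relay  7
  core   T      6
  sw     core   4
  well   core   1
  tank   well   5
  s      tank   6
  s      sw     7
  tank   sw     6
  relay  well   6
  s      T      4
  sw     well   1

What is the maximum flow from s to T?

Augment s→T: bottleneck 4. Total 4.
Augment s→sw→core→T: bottleneck 4. Total 8.
Augment s→tank→well→core→T: bottleneck 1. Total 9.
No augmenting path remains in the residual graph.

9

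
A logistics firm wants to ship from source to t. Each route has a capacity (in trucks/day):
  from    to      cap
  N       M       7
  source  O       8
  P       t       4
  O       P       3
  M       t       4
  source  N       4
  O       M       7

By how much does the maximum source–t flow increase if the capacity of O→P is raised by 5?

1

Original max flow = 7.
After raising cap(O→P), augmenting paths through that edge carry 1 more unit.
New max flow = 8. Increase = 1.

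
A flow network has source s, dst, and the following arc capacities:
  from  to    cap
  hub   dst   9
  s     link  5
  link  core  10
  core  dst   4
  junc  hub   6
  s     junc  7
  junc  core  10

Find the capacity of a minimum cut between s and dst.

10

Max flow = 10 (via 3 augmenting paths).
In the residual at optimum, the set reachable from s is {core, junc, link, s}.
Cut edges: junc->hub (cap 6), core->dst (cap 4). Sum = 10.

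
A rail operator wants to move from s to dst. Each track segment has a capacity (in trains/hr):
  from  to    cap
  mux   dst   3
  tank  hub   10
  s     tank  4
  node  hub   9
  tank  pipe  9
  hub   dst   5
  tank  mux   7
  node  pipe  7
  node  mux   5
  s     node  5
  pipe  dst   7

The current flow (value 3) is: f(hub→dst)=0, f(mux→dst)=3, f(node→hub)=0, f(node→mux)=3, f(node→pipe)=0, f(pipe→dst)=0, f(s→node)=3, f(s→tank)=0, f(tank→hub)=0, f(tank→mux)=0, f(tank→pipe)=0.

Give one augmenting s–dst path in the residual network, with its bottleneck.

s→node→hub→dst, bottleneck 2

Residual along s→node→hub→dst: s→node: 2, node→hub: 9, hub→dst: 5.
Bottleneck = min = 2.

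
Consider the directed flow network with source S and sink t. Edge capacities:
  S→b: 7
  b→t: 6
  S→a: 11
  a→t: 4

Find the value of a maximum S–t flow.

10

Augment S→b→t: bottleneck 6. Total 6.
Augment S→a→t: bottleneck 4. Total 10.
No augmenting path remains in the residual graph.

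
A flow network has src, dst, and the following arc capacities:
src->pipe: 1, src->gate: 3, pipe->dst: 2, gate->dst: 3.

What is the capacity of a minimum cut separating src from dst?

4

Max flow = 4 (via 2 augmenting paths).
In the residual at optimum, the set reachable from src is {src}.
Cut edges: src->pipe (cap 1), src->gate (cap 3). Sum = 4.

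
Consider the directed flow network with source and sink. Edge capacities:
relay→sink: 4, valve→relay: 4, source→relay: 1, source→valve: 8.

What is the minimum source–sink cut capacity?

4

Max flow = 4 (via 2 augmenting paths).
In the residual at optimum, the set reachable from source is {relay, source, valve}.
Cut edges: relay→sink (cap 4). Sum = 4.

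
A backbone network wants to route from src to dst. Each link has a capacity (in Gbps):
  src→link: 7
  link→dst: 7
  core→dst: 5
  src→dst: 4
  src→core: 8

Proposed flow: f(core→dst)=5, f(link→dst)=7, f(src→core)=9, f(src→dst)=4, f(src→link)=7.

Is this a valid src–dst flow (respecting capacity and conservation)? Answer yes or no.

Capacity violated on src→core: flow 9 > capacity 8.

No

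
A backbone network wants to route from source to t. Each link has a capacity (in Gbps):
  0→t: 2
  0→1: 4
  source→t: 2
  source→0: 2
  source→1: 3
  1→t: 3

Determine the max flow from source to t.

Augment source→t: bottleneck 2. Total 2.
Augment source→0→t: bottleneck 2. Total 4.
Augment source→1→t: bottleneck 3. Total 7.
No augmenting path remains in the residual graph.

7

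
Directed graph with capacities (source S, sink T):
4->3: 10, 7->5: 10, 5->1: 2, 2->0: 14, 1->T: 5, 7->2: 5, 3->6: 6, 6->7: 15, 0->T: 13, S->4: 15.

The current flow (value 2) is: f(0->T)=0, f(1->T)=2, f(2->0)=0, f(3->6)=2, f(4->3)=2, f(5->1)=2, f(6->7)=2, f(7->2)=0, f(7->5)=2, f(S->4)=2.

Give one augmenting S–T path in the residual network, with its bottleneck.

S->4->3->6->7->2->0->T, bottleneck 4

Residual along S->4->3->6->7->2->0->T: S->4: 13, 4->3: 8, 3->6: 4, 6->7: 13, 7->2: 5, 2->0: 14, 0->T: 13.
Bottleneck = min = 4.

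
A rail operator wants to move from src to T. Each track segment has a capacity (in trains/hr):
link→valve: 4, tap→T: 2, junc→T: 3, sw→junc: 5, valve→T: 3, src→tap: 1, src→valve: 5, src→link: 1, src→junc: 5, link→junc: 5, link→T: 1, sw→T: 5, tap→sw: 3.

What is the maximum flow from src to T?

8

Augment src→tap→T: bottleneck 1. Total 1.
Augment src→link→T: bottleneck 1. Total 2.
Augment src→junc→T: bottleneck 3. Total 5.
Augment src→valve→T: bottleneck 3. Total 8.
No augmenting path remains in the residual graph.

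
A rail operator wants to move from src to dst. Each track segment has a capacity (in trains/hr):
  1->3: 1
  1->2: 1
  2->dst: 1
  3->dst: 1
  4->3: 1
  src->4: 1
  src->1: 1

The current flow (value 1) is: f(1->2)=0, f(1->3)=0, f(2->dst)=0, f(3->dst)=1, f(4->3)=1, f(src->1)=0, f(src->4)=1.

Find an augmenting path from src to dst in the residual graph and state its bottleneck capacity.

src->1->2->dst, bottleneck 1

Residual along src->1->2->dst: src->1: 1, 1->2: 1, 2->dst: 1.
Bottleneck = min = 1.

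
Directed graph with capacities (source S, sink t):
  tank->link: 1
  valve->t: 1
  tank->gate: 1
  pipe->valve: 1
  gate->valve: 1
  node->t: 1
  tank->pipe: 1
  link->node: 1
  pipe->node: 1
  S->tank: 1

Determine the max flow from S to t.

1

Augment S->tank->gate->valve->t: bottleneck 1. Total 1.
No augmenting path remains in the residual graph.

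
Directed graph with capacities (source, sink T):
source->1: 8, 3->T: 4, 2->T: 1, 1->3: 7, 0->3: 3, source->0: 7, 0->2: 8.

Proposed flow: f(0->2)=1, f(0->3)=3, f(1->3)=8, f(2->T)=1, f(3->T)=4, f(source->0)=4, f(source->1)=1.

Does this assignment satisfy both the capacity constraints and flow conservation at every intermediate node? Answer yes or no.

No

Capacity violated on 1->3: flow 8 > capacity 7.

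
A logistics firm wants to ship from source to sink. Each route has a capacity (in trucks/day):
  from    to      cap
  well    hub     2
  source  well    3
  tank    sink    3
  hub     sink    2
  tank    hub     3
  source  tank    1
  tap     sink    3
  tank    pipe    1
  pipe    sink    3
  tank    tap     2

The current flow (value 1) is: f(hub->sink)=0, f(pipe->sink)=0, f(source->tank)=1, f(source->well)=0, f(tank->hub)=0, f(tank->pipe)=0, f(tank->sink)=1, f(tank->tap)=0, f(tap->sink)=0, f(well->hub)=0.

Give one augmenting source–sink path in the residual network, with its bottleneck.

Residual along source->well->hub->sink: source->well: 3, well->hub: 2, hub->sink: 2.
Bottleneck = min = 2.

source->well->hub->sink, bottleneck 2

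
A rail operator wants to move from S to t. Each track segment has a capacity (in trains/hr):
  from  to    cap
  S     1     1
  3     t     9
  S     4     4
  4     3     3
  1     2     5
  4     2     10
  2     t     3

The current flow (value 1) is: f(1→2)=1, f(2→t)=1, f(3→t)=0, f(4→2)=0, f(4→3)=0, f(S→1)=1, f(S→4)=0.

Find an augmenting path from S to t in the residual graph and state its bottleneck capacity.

S→4→2→t, bottleneck 2

Residual along S→4→2→t: S→4: 4, 4→2: 10, 2→t: 2.
Bottleneck = min = 2.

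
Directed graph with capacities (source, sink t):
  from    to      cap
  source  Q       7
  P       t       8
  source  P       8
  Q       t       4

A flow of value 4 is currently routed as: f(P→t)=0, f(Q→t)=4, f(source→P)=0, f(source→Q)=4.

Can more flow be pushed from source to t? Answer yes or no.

Yes

Residual path source→P→t has bottleneck 8 > 0.
Pushing 8 along it raises the flow to 12, so the given flow is not maximum.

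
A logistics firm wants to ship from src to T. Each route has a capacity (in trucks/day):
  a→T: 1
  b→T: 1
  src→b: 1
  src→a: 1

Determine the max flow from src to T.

2

Augment src→a→T: bottleneck 1. Total 1.
Augment src→b→T: bottleneck 1. Total 2.
No augmenting path remains in the residual graph.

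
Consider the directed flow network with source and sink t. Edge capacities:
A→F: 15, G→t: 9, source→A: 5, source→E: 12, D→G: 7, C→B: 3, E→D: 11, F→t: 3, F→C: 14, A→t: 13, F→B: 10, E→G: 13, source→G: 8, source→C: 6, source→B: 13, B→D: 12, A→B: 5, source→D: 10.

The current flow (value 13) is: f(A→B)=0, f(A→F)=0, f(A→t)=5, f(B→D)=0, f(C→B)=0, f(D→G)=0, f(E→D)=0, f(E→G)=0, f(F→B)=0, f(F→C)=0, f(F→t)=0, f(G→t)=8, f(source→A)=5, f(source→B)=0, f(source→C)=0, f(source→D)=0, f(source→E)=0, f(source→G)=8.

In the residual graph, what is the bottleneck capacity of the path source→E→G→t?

1

Residual capacities along the path: source→E: 12, E→G: 13, G→t: 1.
Minimum is 1.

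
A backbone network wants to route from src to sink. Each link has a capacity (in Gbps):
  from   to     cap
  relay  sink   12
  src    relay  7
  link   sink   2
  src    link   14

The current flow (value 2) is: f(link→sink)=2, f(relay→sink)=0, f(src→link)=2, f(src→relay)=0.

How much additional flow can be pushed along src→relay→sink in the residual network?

Residual capacities along the path: src→relay: 7, relay→sink: 12.
Minimum is 7.

7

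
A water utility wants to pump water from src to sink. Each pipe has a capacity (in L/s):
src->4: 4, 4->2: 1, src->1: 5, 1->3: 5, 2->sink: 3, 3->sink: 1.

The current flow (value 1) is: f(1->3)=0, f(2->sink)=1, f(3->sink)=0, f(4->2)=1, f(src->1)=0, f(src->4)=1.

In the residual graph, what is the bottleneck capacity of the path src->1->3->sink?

1

Residual capacities along the path: src->1: 5, 1->3: 5, 3->sink: 1.
Minimum is 1.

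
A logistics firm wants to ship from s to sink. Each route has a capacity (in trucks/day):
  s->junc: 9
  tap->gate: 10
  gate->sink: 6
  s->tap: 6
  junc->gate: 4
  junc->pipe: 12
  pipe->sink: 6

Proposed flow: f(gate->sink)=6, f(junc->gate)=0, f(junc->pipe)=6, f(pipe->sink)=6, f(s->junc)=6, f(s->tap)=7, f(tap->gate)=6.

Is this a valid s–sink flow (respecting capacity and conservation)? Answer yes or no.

No

Capacity violated on s->tap: flow 7 > capacity 6.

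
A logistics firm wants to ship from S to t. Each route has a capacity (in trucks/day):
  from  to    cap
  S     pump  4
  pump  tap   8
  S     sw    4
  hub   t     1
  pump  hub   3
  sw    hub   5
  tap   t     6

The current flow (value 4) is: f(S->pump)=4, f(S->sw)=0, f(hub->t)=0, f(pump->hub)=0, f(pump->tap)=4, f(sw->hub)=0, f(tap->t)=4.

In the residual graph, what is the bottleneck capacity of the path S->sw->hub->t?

1

Residual capacities along the path: S->sw: 4, sw->hub: 5, hub->t: 1.
Minimum is 1.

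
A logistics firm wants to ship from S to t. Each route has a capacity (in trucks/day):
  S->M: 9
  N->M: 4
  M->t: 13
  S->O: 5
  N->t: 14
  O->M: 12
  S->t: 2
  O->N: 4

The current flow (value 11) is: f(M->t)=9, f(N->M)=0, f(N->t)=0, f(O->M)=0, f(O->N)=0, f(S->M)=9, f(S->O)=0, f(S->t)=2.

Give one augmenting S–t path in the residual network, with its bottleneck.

S->O->N->t, bottleneck 4

Residual along S->O->N->t: S->O: 5, O->N: 4, N->t: 14.
Bottleneck = min = 4.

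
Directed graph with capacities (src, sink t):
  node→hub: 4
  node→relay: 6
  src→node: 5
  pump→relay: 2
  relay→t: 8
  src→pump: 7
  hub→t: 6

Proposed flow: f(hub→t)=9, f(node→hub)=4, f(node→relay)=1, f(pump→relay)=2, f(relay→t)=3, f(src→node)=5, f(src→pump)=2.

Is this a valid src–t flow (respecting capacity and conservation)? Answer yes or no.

No

Capacity violated on hub→t: flow 9 > capacity 6.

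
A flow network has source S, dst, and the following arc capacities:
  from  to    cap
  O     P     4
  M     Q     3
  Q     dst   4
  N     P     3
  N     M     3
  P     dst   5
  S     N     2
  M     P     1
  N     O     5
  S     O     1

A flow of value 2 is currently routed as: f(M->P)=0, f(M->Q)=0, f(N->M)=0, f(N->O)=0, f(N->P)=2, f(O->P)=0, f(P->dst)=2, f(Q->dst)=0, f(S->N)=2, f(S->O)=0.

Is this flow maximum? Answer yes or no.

No

Residual path S->O->P->dst has bottleneck 1 > 0.
Pushing 1 along it raises the flow to 3, so the given flow is not maximum.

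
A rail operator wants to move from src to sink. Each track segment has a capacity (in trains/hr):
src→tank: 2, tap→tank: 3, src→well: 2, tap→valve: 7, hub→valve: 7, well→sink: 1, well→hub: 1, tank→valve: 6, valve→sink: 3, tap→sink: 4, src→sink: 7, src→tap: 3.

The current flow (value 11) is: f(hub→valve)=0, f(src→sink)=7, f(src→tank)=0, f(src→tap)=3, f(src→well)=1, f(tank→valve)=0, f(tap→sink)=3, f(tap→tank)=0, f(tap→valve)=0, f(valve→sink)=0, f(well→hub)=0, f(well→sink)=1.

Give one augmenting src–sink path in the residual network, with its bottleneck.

src→tank→valve→sink, bottleneck 2

Residual along src→tank→valve→sink: src→tank: 2, tank→valve: 6, valve→sink: 3.
Bottleneck = min = 2.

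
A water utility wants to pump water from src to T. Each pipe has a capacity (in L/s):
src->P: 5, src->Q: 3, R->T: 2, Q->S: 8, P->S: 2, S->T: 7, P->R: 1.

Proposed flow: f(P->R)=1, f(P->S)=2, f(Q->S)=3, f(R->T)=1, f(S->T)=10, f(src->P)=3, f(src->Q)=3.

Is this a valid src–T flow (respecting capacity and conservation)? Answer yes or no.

Capacity violated on S->T: flow 10 > capacity 7.

No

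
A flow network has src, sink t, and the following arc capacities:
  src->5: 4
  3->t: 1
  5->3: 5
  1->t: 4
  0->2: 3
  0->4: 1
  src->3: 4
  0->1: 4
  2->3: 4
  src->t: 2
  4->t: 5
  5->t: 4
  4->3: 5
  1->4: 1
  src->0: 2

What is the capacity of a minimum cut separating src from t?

9

Max flow = 9 (via 4 augmenting paths).
In the residual at optimum, the set reachable from src is {3, src}.
Cut edges: src->0 (cap 2), src->5 (cap 4), src->t (cap 2), 3->t (cap 1). Sum = 9.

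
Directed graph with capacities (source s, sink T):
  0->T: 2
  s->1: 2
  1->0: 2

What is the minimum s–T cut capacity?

2

Max flow = 2 (via 1 augmenting path).
In the residual at optimum, the set reachable from s is {s}.
Cut edges: s->1 (cap 2). Sum = 2.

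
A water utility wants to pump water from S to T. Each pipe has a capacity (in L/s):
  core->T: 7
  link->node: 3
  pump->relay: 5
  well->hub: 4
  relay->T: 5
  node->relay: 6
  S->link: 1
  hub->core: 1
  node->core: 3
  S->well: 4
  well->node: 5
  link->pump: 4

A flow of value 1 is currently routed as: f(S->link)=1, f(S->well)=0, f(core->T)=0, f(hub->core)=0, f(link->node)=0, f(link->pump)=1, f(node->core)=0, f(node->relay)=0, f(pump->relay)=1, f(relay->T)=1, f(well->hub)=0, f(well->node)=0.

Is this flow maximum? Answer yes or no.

No

Residual path S->well->node->relay->T has bottleneck 4 > 0.
Pushing 4 along it raises the flow to 5, so the given flow is not maximum.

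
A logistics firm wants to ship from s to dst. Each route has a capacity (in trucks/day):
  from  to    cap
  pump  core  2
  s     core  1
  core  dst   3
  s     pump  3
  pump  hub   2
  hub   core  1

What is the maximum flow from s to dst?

Augment s->core->dst: bottleneck 1. Total 1.
Augment s->pump->core->dst: bottleneck 2. Total 3.
No augmenting path remains in the residual graph.

3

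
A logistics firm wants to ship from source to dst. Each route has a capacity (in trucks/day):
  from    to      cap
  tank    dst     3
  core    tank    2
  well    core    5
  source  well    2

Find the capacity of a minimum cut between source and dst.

Max flow = 2 (via 1 augmenting path).
In the residual at optimum, the set reachable from source is {source}.
Cut edges: source->well (cap 2). Sum = 2.

2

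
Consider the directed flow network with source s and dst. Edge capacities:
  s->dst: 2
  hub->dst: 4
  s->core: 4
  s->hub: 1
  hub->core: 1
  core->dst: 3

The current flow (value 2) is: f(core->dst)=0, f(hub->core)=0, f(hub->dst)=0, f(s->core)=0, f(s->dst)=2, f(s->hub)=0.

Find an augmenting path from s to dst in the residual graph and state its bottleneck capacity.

s->hub->dst, bottleneck 1

Residual along s->hub->dst: s->hub: 1, hub->dst: 4.
Bottleneck = min = 1.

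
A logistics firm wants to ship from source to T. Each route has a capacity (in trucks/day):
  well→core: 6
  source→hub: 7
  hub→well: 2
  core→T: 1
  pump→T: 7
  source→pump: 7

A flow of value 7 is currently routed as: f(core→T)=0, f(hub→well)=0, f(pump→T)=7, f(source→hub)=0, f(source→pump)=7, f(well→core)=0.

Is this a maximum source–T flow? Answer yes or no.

Residual path source→hub→well→core→T has bottleneck 1 > 0.
Pushing 1 along it raises the flow to 8, so the given flow is not maximum.

No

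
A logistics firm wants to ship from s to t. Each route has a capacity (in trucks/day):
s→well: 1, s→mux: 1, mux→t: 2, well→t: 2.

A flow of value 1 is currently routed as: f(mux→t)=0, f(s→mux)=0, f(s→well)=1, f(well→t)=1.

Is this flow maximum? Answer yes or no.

No

Residual path s→mux→t has bottleneck 1 > 0.
Pushing 1 along it raises the flow to 2, so the given flow is not maximum.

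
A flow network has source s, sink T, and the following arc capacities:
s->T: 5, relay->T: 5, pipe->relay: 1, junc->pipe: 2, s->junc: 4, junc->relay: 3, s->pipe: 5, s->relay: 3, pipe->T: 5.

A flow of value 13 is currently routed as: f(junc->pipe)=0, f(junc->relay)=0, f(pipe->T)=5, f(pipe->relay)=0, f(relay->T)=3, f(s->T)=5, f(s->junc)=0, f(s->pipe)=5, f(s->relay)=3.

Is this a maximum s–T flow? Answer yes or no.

No

Residual path s->junc->relay->T has bottleneck 2 > 0.
Pushing 2 along it raises the flow to 15, so the given flow is not maximum.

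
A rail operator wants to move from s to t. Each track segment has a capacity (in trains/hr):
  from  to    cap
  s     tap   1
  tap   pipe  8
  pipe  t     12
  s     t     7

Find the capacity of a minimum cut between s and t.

8

Max flow = 8 (via 2 augmenting paths).
In the residual at optimum, the set reachable from s is {s}.
Cut edges: s→tap (cap 1), s→t (cap 7). Sum = 8.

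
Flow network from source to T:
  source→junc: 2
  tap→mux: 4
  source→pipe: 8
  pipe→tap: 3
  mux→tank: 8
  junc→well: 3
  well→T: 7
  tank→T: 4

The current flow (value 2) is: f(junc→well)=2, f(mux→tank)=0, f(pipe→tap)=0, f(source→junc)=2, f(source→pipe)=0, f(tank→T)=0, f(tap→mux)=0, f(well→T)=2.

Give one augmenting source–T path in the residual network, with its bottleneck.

source→pipe→tap→mux→tank→T, bottleneck 3

Residual along source→pipe→tap→mux→tank→T: source→pipe: 8, pipe→tap: 3, tap→mux: 4, mux→tank: 8, tank→T: 4.
Bottleneck = min = 3.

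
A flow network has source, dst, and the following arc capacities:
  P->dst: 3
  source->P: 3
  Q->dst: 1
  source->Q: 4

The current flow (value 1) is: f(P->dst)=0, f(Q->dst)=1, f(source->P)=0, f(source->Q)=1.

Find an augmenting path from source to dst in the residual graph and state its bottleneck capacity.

Residual along source->P->dst: source->P: 3, P->dst: 3.
Bottleneck = min = 3.

source->P->dst, bottleneck 3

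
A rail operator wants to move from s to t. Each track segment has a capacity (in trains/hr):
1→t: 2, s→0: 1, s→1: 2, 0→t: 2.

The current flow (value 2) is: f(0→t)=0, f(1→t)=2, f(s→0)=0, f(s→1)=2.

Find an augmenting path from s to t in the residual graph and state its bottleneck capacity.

s→0→t, bottleneck 1

Residual along s→0→t: s→0: 1, 0→t: 2.
Bottleneck = min = 1.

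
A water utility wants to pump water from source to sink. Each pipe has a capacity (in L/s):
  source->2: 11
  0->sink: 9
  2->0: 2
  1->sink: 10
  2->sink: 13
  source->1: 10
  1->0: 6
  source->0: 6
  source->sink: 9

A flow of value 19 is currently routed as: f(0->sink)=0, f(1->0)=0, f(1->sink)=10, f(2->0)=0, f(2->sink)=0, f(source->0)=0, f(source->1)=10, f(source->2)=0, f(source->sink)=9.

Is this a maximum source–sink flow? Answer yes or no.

Residual path source->2->sink has bottleneck 11 > 0.
Pushing 11 along it raises the flow to 30, so the given flow is not maximum.

No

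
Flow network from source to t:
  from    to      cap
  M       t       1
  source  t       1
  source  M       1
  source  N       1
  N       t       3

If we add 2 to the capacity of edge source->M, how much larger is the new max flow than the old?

0

Original max flow = 3.
Even with extra capacity on source->M, another cut of capacity 3 remains binding.
New max flow = 3. Increase = 0.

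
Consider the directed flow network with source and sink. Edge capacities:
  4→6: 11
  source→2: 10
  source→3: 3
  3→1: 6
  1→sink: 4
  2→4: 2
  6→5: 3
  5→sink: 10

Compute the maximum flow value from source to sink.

5

Augment source→3→1→sink: bottleneck 3. Total 3.
Augment source→2→4→6→5→sink: bottleneck 2. Total 5.
No augmenting path remains in the residual graph.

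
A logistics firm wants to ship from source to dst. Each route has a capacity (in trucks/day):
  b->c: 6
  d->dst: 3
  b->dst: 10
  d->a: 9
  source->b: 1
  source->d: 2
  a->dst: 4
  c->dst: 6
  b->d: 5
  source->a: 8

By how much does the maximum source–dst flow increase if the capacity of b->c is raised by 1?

0

Original max flow = 7.
Edge b->c does not cross the min cut (source side {a, source}), so extra capacity there cannot help.
New max flow = 7. Increase = 0.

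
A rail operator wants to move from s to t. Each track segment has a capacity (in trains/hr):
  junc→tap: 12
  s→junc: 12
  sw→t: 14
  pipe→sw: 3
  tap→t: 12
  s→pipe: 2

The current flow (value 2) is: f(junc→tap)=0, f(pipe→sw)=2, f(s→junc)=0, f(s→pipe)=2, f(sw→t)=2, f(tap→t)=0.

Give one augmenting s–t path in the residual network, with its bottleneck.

Residual along s→junc→tap→t: s→junc: 12, junc→tap: 12, tap→t: 12.
Bottleneck = min = 12.

s→junc→tap→t, bottleneck 12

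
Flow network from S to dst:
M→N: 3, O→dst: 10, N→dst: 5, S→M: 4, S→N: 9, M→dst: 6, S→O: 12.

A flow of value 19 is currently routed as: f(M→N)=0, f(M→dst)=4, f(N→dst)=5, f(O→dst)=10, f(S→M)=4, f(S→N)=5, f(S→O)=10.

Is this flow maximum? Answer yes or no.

Yes

Residual reachable from S: {N, O, S}; dst is not reachable.
Saturated cut: S→M, N→dst, O→dst with total capacity 19 = current flow value. Flow is maximum.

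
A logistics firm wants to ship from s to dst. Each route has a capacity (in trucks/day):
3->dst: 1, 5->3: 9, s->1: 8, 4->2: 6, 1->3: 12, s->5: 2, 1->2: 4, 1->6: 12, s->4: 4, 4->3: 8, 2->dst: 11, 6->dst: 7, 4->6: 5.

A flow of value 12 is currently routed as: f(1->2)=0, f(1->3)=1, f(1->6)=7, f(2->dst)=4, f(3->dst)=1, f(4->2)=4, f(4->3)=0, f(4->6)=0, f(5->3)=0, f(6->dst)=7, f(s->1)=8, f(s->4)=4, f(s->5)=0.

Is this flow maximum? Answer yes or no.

Residual path s->5->3->1->2->dst has bottleneck 1 > 0.
Pushing 1 along it raises the flow to 13, so the given flow is not maximum.

No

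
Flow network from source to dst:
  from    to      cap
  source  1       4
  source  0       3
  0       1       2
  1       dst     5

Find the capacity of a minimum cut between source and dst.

5

Max flow = 5 (via 2 augmenting paths).
In the residual at optimum, the set reachable from source is {0, 1, source}.
Cut edges: 1→dst (cap 5). Sum = 5.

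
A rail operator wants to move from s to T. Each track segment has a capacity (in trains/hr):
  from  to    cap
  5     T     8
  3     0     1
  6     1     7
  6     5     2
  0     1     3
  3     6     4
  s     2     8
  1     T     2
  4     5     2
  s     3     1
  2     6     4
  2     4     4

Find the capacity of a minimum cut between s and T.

Max flow = 6 (via 4 augmenting paths).
In the residual at optimum, the set reachable from s is {0, 1, 2, 3, 4, 6, s}.
Cut edges: 6→5 (cap 2), 1→T (cap 2), 4→5 (cap 2). Sum = 6.

6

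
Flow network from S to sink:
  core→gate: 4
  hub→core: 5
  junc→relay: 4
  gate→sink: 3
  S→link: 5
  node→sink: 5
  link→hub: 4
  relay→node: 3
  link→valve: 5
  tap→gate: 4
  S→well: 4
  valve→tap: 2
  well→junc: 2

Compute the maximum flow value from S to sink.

Augment S→well→junc→relay→node→sink: bottleneck 2. Total 2.
Augment S→link→valve→tap→gate→sink: bottleneck 2. Total 4.
Augment S→link→hub→core→gate→sink: bottleneck 1. Total 5.
No augmenting path remains in the residual graph.

5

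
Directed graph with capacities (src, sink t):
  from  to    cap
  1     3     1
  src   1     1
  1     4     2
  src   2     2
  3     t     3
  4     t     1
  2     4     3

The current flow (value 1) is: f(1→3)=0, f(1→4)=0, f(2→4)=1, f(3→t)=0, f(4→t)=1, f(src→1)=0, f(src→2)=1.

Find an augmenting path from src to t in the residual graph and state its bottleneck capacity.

Residual along src→1→3→t: src→1: 1, 1→3: 1, 3→t: 3.
Bottleneck = min = 1.

src→1→3→t, bottleneck 1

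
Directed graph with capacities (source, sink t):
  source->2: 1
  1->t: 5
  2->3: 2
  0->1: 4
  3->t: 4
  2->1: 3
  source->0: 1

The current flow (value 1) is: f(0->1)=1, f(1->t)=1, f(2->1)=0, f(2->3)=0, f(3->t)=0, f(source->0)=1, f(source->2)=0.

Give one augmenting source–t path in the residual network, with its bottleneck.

source->2->1->t, bottleneck 1

Residual along source->2->1->t: source->2: 1, 2->1: 3, 1->t: 4.
Bottleneck = min = 1.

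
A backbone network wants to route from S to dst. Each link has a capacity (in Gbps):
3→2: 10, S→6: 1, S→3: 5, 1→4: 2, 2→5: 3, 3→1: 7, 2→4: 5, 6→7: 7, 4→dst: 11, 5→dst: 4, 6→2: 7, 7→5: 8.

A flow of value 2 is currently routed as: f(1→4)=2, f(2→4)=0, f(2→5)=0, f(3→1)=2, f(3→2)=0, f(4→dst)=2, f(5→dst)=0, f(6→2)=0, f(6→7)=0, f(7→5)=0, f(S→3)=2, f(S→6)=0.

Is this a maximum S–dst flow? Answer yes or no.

Residual path S→3→2→4→dst has bottleneck 3 > 0.
Pushing 3 along it raises the flow to 5, so the given flow is not maximum.

No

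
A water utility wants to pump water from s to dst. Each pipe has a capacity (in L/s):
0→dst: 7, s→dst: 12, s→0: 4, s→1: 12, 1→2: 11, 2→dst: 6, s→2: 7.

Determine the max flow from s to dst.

Augment s→dst: bottleneck 12. Total 12.
Augment s→2→dst: bottleneck 6. Total 18.
Augment s→0→dst: bottleneck 4. Total 22.
No augmenting path remains in the residual graph.

22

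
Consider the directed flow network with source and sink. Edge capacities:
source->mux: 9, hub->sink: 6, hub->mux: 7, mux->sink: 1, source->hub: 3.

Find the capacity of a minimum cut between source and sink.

4

Max flow = 4 (via 2 augmenting paths).
In the residual at optimum, the set reachable from source is {mux, source}.
Cut edges: source->hub (cap 3), mux->sink (cap 1). Sum = 4.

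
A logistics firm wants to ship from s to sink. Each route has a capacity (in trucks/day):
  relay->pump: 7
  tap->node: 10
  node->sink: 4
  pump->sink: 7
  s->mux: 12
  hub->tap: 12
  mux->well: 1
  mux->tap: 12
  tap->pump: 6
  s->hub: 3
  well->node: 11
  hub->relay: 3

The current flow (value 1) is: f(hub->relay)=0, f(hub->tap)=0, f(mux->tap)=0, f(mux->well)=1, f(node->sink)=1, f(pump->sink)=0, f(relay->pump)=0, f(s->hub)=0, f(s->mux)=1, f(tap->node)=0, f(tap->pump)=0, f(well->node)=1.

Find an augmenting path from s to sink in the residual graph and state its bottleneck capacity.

Residual along s->mux->tap->node->sink: s->mux: 11, mux->tap: 12, tap->node: 10, node->sink: 3.
Bottleneck = min = 3.

s->mux->tap->node->sink, bottleneck 3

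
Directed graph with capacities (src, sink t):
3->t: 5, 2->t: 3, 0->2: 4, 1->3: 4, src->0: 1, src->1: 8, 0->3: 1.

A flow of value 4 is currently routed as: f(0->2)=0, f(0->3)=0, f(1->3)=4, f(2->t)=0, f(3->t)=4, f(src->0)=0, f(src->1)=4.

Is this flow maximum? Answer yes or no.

No

Residual path src->0->3->t has bottleneck 1 > 0.
Pushing 1 along it raises the flow to 5, so the given flow is not maximum.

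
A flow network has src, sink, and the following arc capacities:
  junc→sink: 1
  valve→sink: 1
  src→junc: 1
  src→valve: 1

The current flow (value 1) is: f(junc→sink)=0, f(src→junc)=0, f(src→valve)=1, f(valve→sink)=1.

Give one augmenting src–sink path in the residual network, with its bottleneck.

Residual along src→junc→sink: src→junc: 1, junc→sink: 1.
Bottleneck = min = 1.

src→junc→sink, bottleneck 1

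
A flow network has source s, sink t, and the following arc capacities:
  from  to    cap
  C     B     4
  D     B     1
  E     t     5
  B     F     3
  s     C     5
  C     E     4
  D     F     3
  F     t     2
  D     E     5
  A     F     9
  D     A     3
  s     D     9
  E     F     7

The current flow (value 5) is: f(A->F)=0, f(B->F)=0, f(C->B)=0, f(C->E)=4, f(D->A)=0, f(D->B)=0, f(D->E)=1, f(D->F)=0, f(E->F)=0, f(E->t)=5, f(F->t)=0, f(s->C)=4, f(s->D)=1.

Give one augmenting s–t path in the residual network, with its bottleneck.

s->D->F->t, bottleneck 2

Residual along s->D->F->t: s->D: 8, D->F: 3, F->t: 2.
Bottleneck = min = 2.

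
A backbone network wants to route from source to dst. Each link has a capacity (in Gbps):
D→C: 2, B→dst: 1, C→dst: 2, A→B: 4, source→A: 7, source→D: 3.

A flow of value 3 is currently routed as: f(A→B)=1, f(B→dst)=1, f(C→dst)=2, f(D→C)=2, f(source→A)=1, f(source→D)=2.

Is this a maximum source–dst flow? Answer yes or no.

Yes

Residual reachable from source: {A, B, D, source}; dst is not reachable.
Saturated cut: D→C, B→dst with total capacity 3 = current flow value. Flow is maximum.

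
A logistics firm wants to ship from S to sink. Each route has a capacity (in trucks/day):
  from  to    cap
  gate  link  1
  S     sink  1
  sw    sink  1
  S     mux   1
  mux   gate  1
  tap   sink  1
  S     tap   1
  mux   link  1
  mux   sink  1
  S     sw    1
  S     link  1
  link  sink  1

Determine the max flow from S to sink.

5

Augment S→sink: bottleneck 1. Total 1.
Augment S→mux→sink: bottleneck 1. Total 2.
Augment S→tap→sink: bottleneck 1. Total 3.
Augment S→sw→sink: bottleneck 1. Total 4.
Augment S→link→sink: bottleneck 1. Total 5.
No augmenting path remains in the residual graph.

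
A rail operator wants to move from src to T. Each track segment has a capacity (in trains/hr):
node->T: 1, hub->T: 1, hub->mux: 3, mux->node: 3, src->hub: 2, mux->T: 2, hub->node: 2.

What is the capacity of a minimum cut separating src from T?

2

Max flow = 2 (via 2 augmenting paths).
In the residual at optimum, the set reachable from src is {src}.
Cut edges: src->hub (cap 2). Sum = 2.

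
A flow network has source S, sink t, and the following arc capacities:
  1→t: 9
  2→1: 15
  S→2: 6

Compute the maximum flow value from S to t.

6

Augment S→2→1→t: bottleneck 6. Total 6.
No augmenting path remains in the residual graph.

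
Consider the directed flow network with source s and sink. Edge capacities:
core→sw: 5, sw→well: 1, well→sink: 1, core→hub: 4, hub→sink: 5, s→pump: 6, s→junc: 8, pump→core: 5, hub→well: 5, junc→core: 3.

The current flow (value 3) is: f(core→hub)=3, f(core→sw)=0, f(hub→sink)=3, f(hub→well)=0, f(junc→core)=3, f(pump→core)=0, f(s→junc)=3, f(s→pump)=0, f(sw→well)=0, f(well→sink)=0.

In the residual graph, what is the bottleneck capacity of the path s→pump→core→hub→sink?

1

Residual capacities along the path: s→pump: 6, pump→core: 5, core→hub: 1, hub→sink: 2.
Minimum is 1.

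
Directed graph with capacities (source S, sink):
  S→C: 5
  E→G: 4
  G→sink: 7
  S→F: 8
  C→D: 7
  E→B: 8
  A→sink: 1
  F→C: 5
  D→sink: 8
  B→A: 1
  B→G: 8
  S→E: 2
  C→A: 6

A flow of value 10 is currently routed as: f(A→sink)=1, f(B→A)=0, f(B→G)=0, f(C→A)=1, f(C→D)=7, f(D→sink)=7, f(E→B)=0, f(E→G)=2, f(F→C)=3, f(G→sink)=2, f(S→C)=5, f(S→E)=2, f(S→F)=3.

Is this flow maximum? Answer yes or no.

Residual reachable from S: {A, C, F, S}; sink is not reachable.
Saturated cut: S→E, C→D, A→sink with total capacity 10 = current flow value. Flow is maximum.

Yes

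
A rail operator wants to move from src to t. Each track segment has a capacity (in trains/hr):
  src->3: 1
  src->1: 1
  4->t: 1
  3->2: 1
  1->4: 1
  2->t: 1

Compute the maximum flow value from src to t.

Augment src->3->2->t: bottleneck 1. Total 1.
Augment src->1->4->t: bottleneck 1. Total 2.
No augmenting path remains in the residual graph.

2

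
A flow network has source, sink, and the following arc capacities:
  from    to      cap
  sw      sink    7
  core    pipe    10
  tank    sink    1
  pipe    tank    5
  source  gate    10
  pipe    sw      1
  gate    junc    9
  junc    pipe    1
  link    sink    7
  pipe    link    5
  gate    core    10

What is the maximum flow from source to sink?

Augment source->gate->junc->pipe->sw->sink: bottleneck 1. Total 1.
Augment source->gate->core->pipe->tank->sink: bottleneck 1. Total 2.
Augment source->gate->core->pipe->link->sink: bottleneck 5. Total 7.
No augmenting path remains in the residual graph.

7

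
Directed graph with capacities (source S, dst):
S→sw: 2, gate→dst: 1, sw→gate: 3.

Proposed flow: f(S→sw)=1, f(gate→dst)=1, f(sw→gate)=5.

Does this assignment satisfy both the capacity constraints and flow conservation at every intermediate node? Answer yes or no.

No

Capacity violated on sw→gate: flow 5 > capacity 3.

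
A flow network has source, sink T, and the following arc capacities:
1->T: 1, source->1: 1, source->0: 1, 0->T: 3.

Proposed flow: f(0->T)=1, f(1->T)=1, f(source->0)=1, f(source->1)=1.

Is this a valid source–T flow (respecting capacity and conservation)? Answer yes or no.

Every edge has 0 ≤ f(e) ≤ cap(e).
At each intermediate node, inflow equals outflow.

Yes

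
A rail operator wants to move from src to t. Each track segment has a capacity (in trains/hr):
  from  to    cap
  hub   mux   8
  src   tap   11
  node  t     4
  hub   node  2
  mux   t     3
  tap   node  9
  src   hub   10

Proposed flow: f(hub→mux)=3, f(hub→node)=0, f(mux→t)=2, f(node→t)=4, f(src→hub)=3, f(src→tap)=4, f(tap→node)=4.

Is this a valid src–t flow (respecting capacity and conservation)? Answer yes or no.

No

Conservation fails at mux: inflow 3 ≠ outflow 2.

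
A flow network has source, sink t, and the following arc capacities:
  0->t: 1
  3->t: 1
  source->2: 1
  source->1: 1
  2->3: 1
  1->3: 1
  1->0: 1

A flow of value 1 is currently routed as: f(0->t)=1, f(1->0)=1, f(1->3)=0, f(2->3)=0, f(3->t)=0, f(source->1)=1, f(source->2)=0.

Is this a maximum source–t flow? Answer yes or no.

Residual path source->2->3->t has bottleneck 1 > 0.
Pushing 1 along it raises the flow to 2, so the given flow is not maximum.

No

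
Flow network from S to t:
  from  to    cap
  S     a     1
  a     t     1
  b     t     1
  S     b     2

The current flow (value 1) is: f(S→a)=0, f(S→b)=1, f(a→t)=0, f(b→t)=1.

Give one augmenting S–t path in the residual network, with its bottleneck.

Residual along S→a→t: S→a: 1, a→t: 1.
Bottleneck = min = 1.

S→a→t, bottleneck 1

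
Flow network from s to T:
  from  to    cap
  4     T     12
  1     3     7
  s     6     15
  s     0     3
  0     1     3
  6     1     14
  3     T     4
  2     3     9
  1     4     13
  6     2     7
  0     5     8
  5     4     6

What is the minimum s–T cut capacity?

Max flow = 16 (via 3 augmenting paths).
In the residual at optimum, the set reachable from s is {0, 1, 2, 3, 4, 5, 6, s}.
Cut edges: 3->T (cap 4), 4->T (cap 12). Sum = 16.

16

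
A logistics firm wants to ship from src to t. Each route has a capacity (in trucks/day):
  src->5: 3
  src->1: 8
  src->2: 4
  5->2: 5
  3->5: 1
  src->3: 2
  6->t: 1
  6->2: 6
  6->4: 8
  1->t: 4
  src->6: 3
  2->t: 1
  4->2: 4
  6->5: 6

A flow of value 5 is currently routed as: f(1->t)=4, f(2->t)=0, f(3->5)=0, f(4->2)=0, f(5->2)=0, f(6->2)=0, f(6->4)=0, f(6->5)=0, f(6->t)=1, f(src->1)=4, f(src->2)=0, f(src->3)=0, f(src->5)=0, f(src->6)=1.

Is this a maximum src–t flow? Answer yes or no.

Residual path src->2->t has bottleneck 1 > 0.
Pushing 1 along it raises the flow to 6, so the given flow is not maximum.

No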